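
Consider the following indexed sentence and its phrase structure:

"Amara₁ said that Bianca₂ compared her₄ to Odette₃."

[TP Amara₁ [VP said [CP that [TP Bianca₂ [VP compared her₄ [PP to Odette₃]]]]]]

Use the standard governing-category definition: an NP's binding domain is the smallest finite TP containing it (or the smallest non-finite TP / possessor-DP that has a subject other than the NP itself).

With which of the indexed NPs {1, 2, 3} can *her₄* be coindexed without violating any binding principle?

{1}

*her* is a pronoun, so Principle B applies: it must be free in its binding domain.
Binding domain of *her₄*: the embedded TP, whose subject is Bianca₂.
*Amara₁* c-commands the pronoun but from outside its binding domain, and is not c-commanded by it → coindexation permitted.
*Bianca₂* c-commands the pronoun within its binding domain → coindexation would violate Principle B.
*Odette₃*: the pronoun c-commands this R-expression → coindexation would violate Principle C on *Odette₃*.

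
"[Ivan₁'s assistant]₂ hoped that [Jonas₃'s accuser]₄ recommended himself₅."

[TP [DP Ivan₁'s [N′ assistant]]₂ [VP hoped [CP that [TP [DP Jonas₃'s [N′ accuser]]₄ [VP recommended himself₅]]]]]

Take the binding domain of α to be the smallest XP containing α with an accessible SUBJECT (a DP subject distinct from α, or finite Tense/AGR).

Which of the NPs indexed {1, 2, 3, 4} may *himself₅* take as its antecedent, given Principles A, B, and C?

*himself* is an anaphor, so Principle A applies: it must be bound in its binding domain.
Binding domain of *himself₅*: the embedded TP, whose subject is [Jonas₃'s accuser]₄.
*Ivan₁* does not c-command the anaphor → cannot bind it.
*[Ivan₁'s assistant]₂* c-commands the anaphor but is outside its binding domain → cannot satisfy Principle A.
*Jonas₃* does not c-command the anaphor → cannot bind it.
*[Jonas₃'s accuser]₄* c-commands the anaphor within its binding domain → licit binder.

{4}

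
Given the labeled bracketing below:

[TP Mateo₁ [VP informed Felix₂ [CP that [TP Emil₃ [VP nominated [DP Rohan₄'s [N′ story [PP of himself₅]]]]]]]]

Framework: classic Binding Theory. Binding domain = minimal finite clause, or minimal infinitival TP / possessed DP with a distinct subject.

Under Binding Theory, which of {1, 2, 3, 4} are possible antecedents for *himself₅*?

{4}

*himself* is an anaphor, so Principle A applies: it must be bound in its binding domain.
Binding domain of *himself₅*: the possessed DP, whose subject is Rohan₄.
*Mateo₁* c-commands the anaphor but is outside its binding domain → cannot satisfy Principle A.
*Felix₂* c-commands the anaphor but is outside its binding domain → cannot satisfy Principle A.
*Emil₃* c-commands the anaphor but is outside its binding domain → cannot satisfy Principle A.
*Rohan₄* c-commands the anaphor within its binding domain → licit binder.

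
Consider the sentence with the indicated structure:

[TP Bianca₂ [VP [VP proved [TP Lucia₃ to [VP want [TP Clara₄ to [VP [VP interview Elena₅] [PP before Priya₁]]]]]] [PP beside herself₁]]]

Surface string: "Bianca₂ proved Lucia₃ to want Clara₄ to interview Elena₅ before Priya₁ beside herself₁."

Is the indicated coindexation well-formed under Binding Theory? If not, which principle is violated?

Principle A

The two coindexed NPs are *Priya₁* and *herself₁*.
*herself₁* is an anaphor. Principle A requires it to be bound within its binding domain — the matrix TP, whose subject is Bianca₂.
Within that domain it is c-commanded by *Bianca₂*, which does not share its index.
*Priya₁* does not c-command the anaphor at all.
The anaphor is unbound in its domain → Principle A violation.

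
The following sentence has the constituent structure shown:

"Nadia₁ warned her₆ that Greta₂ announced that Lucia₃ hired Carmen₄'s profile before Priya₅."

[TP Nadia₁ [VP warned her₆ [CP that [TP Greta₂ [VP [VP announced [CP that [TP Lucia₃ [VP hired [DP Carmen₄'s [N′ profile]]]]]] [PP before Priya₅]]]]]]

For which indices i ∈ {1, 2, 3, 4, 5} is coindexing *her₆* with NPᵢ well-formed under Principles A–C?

none

*her* is a pronoun, so Principle B applies: it must be free in its binding domain.
Binding domain of *her₆*: the matrix TP, whose subject is Nadia₁.
*Nadia₁* c-commands the pronoun within its binding domain → coindexation would violate Principle B.
*Greta₂*: the pronoun c-commands this R-expression → coindexation would violate Principle C on *Greta₂*.
*Lucia₃*: the pronoun c-commands this R-expression → coindexation would violate Principle C on *Lucia₃*.
*Carmen₄*: the pronoun c-commands this R-expression → coindexation would violate Principle C on *Carmen₄*.
*Priya₅*: the pronoun c-commands this R-expression → coindexation would violate Principle C on *Priya₅*.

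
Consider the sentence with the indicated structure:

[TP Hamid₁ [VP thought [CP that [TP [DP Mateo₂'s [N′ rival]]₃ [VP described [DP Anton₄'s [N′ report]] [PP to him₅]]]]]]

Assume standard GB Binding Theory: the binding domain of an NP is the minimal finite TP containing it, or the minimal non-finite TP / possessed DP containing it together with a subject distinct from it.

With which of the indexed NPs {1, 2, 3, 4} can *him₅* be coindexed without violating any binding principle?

*him* is a pronoun, so Principle B applies: it must be free in its binding domain.
Binding domain of *him₅*: the embedded TP, whose subject is [Mateo₂'s rival]₃.
*Hamid₁* c-commands the pronoun but from outside its binding domain, and is not c-commanded by it → coindexation permitted.
*Mateo₂* and the pronoun do not c-command one another → neither Principle B nor Principle C is at stake; coindexation permitted.
*[Mateo₂'s rival]₃* c-commands the pronoun within its binding domain → coindexation would violate Principle B.
*Anton₄* and the pronoun do not c-command one another → neither Principle B nor Principle C is at stake; coindexation permitted.

{1, 2, 4}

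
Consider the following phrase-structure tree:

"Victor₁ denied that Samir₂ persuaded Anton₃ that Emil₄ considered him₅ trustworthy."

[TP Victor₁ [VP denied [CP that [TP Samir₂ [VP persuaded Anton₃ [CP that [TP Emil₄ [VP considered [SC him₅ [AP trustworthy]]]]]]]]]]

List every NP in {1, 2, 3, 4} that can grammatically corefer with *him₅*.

{1, 2, 3}

*him* is a pronoun, so Principle B applies: it must be free in its binding domain.
Binding domain of *him₅*: the embedded TP, whose subject is Emil₄.
*Victor₁* c-commands the pronoun but from outside its binding domain, and is not c-commanded by it → coindexation permitted.
*Samir₂* c-commands the pronoun but from outside its binding domain, and is not c-commanded by it → coindexation permitted.
*Anton₃* c-commands the pronoun but from outside its binding domain, and is not c-commanded by it → coindexation permitted.
*Emil₄* c-commands the pronoun within its binding domain → coindexation would violate Principle B.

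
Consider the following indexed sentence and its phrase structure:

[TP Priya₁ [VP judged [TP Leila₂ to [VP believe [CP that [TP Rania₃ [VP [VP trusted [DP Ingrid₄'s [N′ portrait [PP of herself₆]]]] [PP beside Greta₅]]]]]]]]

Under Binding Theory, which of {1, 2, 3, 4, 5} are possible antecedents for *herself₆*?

{4}

*herself* is an anaphor, so Principle A applies: it must be bound in its binding domain.
Binding domain of *herself₆*: the possessed DP, whose subject is Ingrid₄.
*Priya₁* c-commands the anaphor but is outside its binding domain → cannot satisfy Principle A.
*Leila₂* c-commands the anaphor but is outside its binding domain → cannot satisfy Principle A.
*Rania₃* c-commands the anaphor but is outside its binding domain → cannot satisfy Principle A.
*Ingrid₄* c-commands the anaphor within its binding domain → licit binder.
*Greta₅* does not c-command the anaphor → cannot bind it.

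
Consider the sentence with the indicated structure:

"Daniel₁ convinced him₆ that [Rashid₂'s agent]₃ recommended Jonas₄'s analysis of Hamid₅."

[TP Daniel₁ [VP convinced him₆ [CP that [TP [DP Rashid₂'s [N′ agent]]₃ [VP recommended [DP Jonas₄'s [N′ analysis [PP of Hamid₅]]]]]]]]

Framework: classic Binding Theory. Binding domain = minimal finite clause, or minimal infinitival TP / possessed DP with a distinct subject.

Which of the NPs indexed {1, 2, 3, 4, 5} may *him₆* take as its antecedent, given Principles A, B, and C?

*him* is a pronoun, so Principle B applies: it must be free in its binding domain.
Binding domain of *him₆*: the matrix TP, whose subject is Daniel₁.
*Daniel₁* c-commands the pronoun within its binding domain → coindexation would violate Principle B.
*Rashid₂*: the pronoun c-commands this R-expression → coindexation would violate Principle C on *Rashid₂*.
*[Rashid₂'s agent]₃*: the pronoun c-commands this R-expression → coindexation would violate Principle C on *[Rashid₂'s agent]₃*.
*Jonas₄*: the pronoun c-commands this R-expression → coindexation would violate Principle C on *Jonas₄*.
*Hamid₅*: the pronoun c-commands this R-expression → coindexation would violate Principle C on *Hamid₅*.

none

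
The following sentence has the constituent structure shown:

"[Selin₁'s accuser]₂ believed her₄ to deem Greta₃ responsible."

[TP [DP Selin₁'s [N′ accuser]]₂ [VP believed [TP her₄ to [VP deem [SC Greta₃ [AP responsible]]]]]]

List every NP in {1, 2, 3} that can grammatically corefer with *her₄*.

*her* is a pronoun, so Principle B applies: it must be free in its binding domain.
Binding domain of *her₄*: the matrix TP, whose subject is [Selin₁'s accuser]₂.
*Selin₁* and the pronoun do not c-command one another → neither Principle B nor Principle C is at stake; coindexation permitted.
*[Selin₁'s accuser]₂* c-commands the pronoun within its binding domain → coindexation would violate Principle B.
*Greta₃*: the pronoun c-commands this R-expression → coindexation would violate Principle C on *Greta₃*.

{1}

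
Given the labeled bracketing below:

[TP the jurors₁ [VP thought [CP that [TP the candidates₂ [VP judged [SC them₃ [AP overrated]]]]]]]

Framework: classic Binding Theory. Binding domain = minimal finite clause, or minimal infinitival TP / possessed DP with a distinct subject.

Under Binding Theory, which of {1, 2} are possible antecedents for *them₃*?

*them* is a pronoun, so Principle B applies: it must be free in its binding domain.
Binding domain of *them₃*: the embedded TP, whose subject is the candidates₂.
*the jurors₁* c-commands the pronoun but from outside its binding domain, and is not c-commanded by it → coindexation permitted.
*the candidates₂* c-commands the pronoun within its binding domain → coindexation would violate Principle B.

{1}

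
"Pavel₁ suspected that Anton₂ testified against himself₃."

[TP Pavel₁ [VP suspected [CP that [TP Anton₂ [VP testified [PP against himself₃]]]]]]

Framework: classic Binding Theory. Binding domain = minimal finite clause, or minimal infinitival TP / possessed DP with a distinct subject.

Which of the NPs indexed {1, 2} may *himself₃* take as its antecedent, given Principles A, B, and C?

{2}

*himself* is an anaphor, so Principle A applies: it must be bound in its binding domain.
Binding domain of *himself₃*: the embedded TP, whose subject is Anton₂.
*Pavel₁* c-commands the anaphor but is outside its binding domain → cannot satisfy Principle A.
*Anton₂* c-commands the anaphor within its binding domain → licit binder.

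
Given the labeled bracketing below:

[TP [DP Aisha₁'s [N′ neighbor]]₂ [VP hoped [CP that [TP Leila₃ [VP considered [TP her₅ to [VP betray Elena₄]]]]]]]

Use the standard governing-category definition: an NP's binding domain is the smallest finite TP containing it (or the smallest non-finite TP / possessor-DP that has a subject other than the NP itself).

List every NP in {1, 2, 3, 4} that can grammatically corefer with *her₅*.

{1, 2}

*her* is a pronoun, so Principle B applies: it must be free in its binding domain.
Binding domain of *her₅*: the embedded TP, whose subject is Leila₃.
*Aisha₁* and the pronoun do not c-command one another → neither Principle B nor Principle C is at stake; coindexation permitted.
*[Aisha₁'s neighbor]₂* c-commands the pronoun but from outside its binding domain, and is not c-commanded by it → coindexation permitted.
*Leila₃* c-commands the pronoun within its binding domain → coindexation would violate Principle B.
*Elena₄*: the pronoun c-commands this R-expression → coindexation would violate Principle C on *Elena₄*.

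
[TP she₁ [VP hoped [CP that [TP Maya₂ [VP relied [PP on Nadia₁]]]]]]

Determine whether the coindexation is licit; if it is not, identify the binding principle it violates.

Principle C

The two coindexed NPs are *she₁* and *Nadia₁*.
*Nadia₁* is an R-expression. Principle C requires it to be free everywhere.
*she₁* c-commands it and carries the same index.
The R-expression is bound → Principle C violation.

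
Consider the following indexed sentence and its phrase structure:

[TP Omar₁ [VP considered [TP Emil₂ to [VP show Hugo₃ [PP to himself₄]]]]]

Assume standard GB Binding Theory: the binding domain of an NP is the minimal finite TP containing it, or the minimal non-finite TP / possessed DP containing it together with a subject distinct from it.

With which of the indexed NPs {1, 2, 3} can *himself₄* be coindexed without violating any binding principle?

*himself* is an anaphor, so Principle A applies: it must be bound in its binding domain.
Binding domain of *himself₄*: the embedded TP, whose subject is Emil₂.
*Omar₁* c-commands the anaphor but is outside its binding domain → cannot satisfy Principle A.
*Emil₂* c-commands the anaphor within its binding domain → licit binder.
*Hugo₃* c-commands the anaphor within its binding domain → licit binder.

{2, 3}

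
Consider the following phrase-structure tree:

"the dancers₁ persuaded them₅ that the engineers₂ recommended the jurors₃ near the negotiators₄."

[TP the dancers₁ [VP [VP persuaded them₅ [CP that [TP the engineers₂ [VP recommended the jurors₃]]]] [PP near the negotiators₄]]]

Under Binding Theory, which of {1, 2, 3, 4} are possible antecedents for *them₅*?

*them* is a pronoun, so Principle B applies: it must be free in its binding domain.
Binding domain of *them₅*: the matrix TP, whose subject is the dancers₁.
*the dancers₁* c-commands the pronoun within its binding domain → coindexation would violate Principle B.
*the engineers₂*: the pronoun c-commands this R-expression → coindexation would violate Principle C on *the engineers₂*.
*the jurors₃*: the pronoun c-commands this R-expression → coindexation would violate Principle C on *the jurors₃*.
*the negotiators₄* and the pronoun do not c-command one another → neither Principle B nor Principle C is at stake; coindexation permitted.

{4}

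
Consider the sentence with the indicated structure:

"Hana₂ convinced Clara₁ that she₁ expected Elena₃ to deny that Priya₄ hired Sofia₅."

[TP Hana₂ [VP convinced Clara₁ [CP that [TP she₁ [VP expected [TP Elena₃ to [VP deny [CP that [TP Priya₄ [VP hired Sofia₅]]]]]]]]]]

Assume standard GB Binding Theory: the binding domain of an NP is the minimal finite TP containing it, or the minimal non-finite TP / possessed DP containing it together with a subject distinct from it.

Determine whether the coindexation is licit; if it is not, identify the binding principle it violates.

The two coindexed NPs are *Clara₁* and *she₁*.
*she₁* is a pronoun; nothing c-commands it within its binding domain (the embedded TP.), so Principle B holds trivially.
*Clara₁* is an R-expression; *she₁* does not c-command it, and no other NP shares its index, so Principle C is satisfied.
All principles are respected.

grammatical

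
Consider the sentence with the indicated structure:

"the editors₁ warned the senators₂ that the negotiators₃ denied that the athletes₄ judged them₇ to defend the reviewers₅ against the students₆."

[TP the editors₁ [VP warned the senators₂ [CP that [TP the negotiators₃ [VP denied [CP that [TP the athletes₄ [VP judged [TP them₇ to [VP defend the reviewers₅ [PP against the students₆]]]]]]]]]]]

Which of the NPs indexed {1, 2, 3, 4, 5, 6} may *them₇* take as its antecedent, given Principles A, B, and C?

{1, 2, 3}

*them* is a pronoun, so Principle B applies: it must be free in its binding domain.
Binding domain of *them₇*: the embedded TP, whose subject is the athletes₄.
*the editors₁* c-commands the pronoun but from outside its binding domain, and is not c-commanded by it → coindexation permitted.
*the senators₂* c-commands the pronoun but from outside its binding domain, and is not c-commanded by it → coindexation permitted.
*the negotiators₃* c-commands the pronoun but from outside its binding domain, and is not c-commanded by it → coindexation permitted.
*the athletes₄* c-commands the pronoun within its binding domain → coindexation would violate Principle B.
*the reviewers₅*: the pronoun c-commands this R-expression → coindexation would violate Principle C on *the reviewers₅*.
*the students₆*: the pronoun c-commands this R-expression → coindexation would violate Principle C on *the students₆*.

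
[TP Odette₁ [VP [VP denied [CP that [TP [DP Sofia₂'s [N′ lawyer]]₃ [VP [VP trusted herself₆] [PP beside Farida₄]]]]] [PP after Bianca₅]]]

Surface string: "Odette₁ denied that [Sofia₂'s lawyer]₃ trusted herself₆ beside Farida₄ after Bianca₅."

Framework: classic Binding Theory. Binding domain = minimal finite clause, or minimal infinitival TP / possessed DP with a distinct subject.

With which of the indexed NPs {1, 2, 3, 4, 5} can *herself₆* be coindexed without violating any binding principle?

*herself* is an anaphor, so Principle A applies: it must be bound in its binding domain.
Binding domain of *herself₆*: the embedded TP, whose subject is [Sofia₂'s lawyer]₃.
*Odette₁* c-commands the anaphor but is outside its binding domain → cannot satisfy Principle A.
*Sofia₂* does not c-command the anaphor → cannot bind it.
*[Sofia₂'s lawyer]₃* c-commands the anaphor within its binding domain → licit binder.
*Farida₄* does not c-command the anaphor → cannot bind it.
*Bianca₅* does not c-command the anaphor → cannot bind it.

{3}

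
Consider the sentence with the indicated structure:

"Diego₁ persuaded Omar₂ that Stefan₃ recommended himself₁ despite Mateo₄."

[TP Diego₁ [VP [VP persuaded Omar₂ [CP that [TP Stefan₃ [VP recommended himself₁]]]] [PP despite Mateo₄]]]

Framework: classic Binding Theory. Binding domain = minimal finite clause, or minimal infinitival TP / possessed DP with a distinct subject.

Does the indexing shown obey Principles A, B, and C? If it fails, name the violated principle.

The two coindexed NPs are *Diego₁* and *himself₁*.
*himself₁* is an anaphor. Principle A requires it to be bound within its binding domain — the embedded TP, whose subject is Stefan₃.
Within that domain it is c-commanded by *Stefan₃*, which does not share its index.
*Diego₁* does c-command the anaphor, but from outside its binding domain.
The anaphor is unbound in its domain → Principle A violation.

Principle A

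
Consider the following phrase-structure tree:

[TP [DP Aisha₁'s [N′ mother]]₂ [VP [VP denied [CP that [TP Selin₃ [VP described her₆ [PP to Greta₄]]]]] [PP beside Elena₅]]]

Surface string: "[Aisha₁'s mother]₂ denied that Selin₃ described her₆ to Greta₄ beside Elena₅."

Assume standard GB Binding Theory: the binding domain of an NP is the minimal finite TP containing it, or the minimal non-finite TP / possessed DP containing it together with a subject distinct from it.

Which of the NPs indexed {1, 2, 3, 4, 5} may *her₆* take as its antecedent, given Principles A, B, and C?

{1, 2, 5}

*her* is a pronoun, so Principle B applies: it must be free in its binding domain.
Binding domain of *her₆*: the embedded TP, whose subject is Selin₃.
*Aisha₁* and the pronoun do not c-command one another → neither Principle B nor Principle C is at stake; coindexation permitted.
*[Aisha₁'s mother]₂* c-commands the pronoun but from outside its binding domain, and is not c-commanded by it → coindexation permitted.
*Selin₃* c-commands the pronoun within its binding domain → coindexation would violate Principle B.
*Greta₄*: the pronoun c-commands this R-expression → coindexation would violate Principle C on *Greta₄*.
*Elena₅* and the pronoun do not c-command one another → neither Principle B nor Principle C is at stake; coindexation permitted.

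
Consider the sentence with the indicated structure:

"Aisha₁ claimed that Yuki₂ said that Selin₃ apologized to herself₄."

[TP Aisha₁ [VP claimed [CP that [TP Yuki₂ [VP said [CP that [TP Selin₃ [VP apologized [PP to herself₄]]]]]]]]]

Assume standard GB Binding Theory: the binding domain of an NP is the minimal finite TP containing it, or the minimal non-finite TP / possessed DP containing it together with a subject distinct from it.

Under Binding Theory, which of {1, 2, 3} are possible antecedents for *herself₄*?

{3}

*herself* is an anaphor, so Principle A applies: it must be bound in its binding domain.
Binding domain of *herself₄*: the embedded TP, whose subject is Selin₃.
*Aisha₁* c-commands the anaphor but is outside its binding domain → cannot satisfy Principle A.
*Yuki₂* c-commands the anaphor but is outside its binding domain → cannot satisfy Principle A.
*Selin₃* c-commands the anaphor within its binding domain → licit binder.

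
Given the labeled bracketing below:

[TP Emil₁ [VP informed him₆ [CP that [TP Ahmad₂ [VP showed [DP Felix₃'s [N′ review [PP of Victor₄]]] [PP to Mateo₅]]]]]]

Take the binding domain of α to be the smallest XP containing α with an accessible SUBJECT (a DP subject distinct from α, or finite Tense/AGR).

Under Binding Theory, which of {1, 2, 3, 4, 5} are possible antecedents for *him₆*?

none

*him* is a pronoun, so Principle B applies: it must be free in its binding domain.
Binding domain of *him₆*: the matrix TP, whose subject is Emil₁.
*Emil₁* c-commands the pronoun within its binding domain → coindexation would violate Principle B.
*Ahmad₂*: the pronoun c-commands this R-expression → coindexation would violate Principle C on *Ahmad₂*.
*Felix₃*: the pronoun c-commands this R-expression → coindexation would violate Principle C on *Felix₃*.
*Victor₄*: the pronoun c-commands this R-expression → coindexation would violate Principle C on *Victor₄*.
*Mateo₅*: the pronoun c-commands this R-expression → coindexation would violate Principle C on *Mateo₅*.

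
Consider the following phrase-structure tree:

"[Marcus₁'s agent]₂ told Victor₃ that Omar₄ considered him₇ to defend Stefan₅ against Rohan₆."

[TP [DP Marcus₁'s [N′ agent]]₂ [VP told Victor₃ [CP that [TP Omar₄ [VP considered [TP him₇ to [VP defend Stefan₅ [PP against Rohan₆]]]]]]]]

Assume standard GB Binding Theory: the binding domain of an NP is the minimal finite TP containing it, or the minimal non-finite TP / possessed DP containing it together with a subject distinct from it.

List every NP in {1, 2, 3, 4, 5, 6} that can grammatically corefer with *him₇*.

*him* is a pronoun, so Principle B applies: it must be free in its binding domain.
Binding domain of *him₇*: the embedded TP, whose subject is Omar₄.
*Marcus₁* and the pronoun do not c-command one another → neither Principle B nor Principle C is at stake; coindexation permitted.
*[Marcus₁'s agent]₂* c-commands the pronoun but from outside its binding domain, and is not c-commanded by it → coindexation permitted.
*Victor₃* c-commands the pronoun but from outside its binding domain, and is not c-commanded by it → coindexation permitted.
*Omar₄* c-commands the pronoun within its binding domain → coindexation would violate Principle B.
*Stefan₅*: the pronoun c-commands this R-expression → coindexation would violate Principle C on *Stefan₅*.
*Rohan₆*: the pronoun c-commands this R-expression → coindexation would violate Principle C on *Rohan₆*.

{1, 2, 3}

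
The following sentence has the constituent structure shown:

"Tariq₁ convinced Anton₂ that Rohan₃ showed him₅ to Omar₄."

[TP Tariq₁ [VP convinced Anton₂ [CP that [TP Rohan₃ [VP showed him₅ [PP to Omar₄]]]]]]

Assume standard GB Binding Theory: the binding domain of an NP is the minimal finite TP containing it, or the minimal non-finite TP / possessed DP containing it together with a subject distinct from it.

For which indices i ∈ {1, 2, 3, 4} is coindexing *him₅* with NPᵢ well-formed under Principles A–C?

{1, 2}

*him* is a pronoun, so Principle B applies: it must be free in its binding domain.
Binding domain of *him₅*: the embedded TP, whose subject is Rohan₃.
*Tariq₁* c-commands the pronoun but from outside its binding domain, and is not c-commanded by it → coindexation permitted.
*Anton₂* c-commands the pronoun but from outside its binding domain, and is not c-commanded by it → coindexation permitted.
*Rohan₃* c-commands the pronoun within its binding domain → coindexation would violate Principle B.
*Omar₄*: the pronoun c-commands this R-expression → coindexation would violate Principle C on *Omar₄*.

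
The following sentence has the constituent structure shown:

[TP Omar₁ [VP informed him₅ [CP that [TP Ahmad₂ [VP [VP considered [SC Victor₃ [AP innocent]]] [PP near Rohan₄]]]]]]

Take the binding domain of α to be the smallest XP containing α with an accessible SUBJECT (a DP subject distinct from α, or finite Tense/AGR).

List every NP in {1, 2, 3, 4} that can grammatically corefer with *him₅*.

*him* is a pronoun, so Principle B applies: it must be free in its binding domain.
Binding domain of *him₅*: the matrix TP, whose subject is Omar₁.
*Omar₁* c-commands the pronoun within its binding domain → coindexation would violate Principle B.
*Ahmad₂*: the pronoun c-commands this R-expression → coindexation would violate Principle C on *Ahmad₂*.
*Victor₃*: the pronoun c-commands this R-expression → coindexation would violate Principle C on *Victor₃*.
*Rohan₄*: the pronoun c-commands this R-expression → coindexation would violate Principle C on *Rohan₄*.

none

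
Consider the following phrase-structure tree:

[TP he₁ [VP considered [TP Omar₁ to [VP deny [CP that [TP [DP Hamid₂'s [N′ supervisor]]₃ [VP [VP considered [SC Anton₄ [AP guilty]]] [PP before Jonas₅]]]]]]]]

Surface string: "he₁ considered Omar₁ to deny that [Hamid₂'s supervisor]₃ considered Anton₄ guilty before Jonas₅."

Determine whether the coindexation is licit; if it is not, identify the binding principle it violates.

The two coindexed NPs are *he₁* and *Omar₁*.
*Omar₁* is an R-expression. Principle C requires it to be free everywhere.
*he₁* c-commands it and carries the same index.
The R-expression is bound → Principle C violation.

Principle C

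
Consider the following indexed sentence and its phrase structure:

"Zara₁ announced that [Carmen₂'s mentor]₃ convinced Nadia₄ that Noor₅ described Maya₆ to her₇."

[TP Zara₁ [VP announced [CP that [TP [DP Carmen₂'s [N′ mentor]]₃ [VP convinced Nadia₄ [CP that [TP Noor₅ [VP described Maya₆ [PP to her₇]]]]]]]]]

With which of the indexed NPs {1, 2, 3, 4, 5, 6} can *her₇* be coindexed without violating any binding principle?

*her* is a pronoun, so Principle B applies: it must be free in its binding domain.
Binding domain of *her₇*: the embedded TP, whose subject is Noor₅.
*Zara₁* c-commands the pronoun but from outside its binding domain, and is not c-commanded by it → coindexation permitted.
*Carmen₂* and the pronoun do not c-command one another → neither Principle B nor Principle C is at stake; coindexation permitted.
*[Carmen₂'s mentor]₃* c-commands the pronoun but from outside its binding domain, and is not c-commanded by it → coindexation permitted.
*Nadia₄* c-commands the pronoun but from outside its binding domain, and is not c-commanded by it → coindexation permitted.
*Noor₅* c-commands the pronoun within its binding domain → coindexation would violate Principle B.
*Maya₆* c-commands the pronoun within its binding domain → coindexation would violate Principle B.

{1, 2, 3, 4}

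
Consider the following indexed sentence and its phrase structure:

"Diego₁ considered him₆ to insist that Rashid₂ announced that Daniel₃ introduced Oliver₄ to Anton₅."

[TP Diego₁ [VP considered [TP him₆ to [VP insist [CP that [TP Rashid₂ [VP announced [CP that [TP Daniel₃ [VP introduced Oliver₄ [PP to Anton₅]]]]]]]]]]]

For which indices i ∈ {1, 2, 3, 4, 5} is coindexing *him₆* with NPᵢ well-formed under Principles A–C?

*him* is a pronoun, so Principle B applies: it must be free in its binding domain.
Binding domain of *him₆*: the matrix TP, whose subject is Diego₁.
*Diego₁* c-commands the pronoun within its binding domain → coindexation would violate Principle B.
*Rashid₂*: the pronoun c-commands this R-expression → coindexation would violate Principle C on *Rashid₂*.
*Daniel₃*: the pronoun c-commands this R-expression → coindexation would violate Principle C on *Daniel₃*.
*Oliver₄*: the pronoun c-commands this R-expression → coindexation would violate Principle C on *Oliver₄*.
*Anton₅*: the pronoun c-commands this R-expression → coindexation would violate Principle C on *Anton₅*.

none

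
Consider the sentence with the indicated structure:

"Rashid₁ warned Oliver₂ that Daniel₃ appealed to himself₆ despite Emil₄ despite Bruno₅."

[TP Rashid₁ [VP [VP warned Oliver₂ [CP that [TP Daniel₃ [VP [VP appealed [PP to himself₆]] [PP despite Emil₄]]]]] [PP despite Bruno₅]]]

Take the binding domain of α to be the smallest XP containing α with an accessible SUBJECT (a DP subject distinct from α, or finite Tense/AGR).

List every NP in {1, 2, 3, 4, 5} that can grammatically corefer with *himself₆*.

{3}

*himself* is an anaphor, so Principle A applies: it must be bound in its binding domain.
Binding domain of *himself₆*: the embedded TP, whose subject is Daniel₃.
*Rashid₁* c-commands the anaphor but is outside its binding domain → cannot satisfy Principle A.
*Oliver₂* c-commands the anaphor but is outside its binding domain → cannot satisfy Principle A.
*Daniel₃* c-commands the anaphor within its binding domain → licit binder.
*Emil₄* does not c-command the anaphor → cannot bind it.
*Bruno₅* does not c-command the anaphor → cannot bind it.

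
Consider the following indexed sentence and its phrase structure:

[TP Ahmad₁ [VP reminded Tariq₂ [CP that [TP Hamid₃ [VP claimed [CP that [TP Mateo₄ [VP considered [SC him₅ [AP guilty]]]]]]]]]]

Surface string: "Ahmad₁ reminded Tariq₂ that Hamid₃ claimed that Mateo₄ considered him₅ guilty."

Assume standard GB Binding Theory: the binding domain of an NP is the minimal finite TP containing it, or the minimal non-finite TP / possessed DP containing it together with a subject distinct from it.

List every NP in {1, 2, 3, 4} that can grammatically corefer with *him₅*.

*him* is a pronoun, so Principle B applies: it must be free in its binding domain.
Binding domain of *him₅*: the embedded TP, whose subject is Mateo₄.
*Ahmad₁* c-commands the pronoun but from outside its binding domain, and is not c-commanded by it → coindexation permitted.
*Tariq₂* c-commands the pronoun but from outside its binding domain, and is not c-commanded by it → coindexation permitted.
*Hamid₃* c-commands the pronoun but from outside its binding domain, and is not c-commanded by it → coindexation permitted.
*Mateo₄* c-commands the pronoun within its binding domain → coindexation would violate Principle B.

{1, 2, 3}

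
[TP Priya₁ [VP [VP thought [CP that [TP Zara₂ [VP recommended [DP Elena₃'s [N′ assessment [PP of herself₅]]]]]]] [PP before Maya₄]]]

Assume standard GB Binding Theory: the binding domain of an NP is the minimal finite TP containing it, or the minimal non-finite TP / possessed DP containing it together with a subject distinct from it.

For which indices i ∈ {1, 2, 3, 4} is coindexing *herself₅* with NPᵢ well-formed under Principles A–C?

{3}

*herself* is an anaphor, so Principle A applies: it must be bound in its binding domain.
Binding domain of *herself₅*: the possessed DP, whose subject is Elena₃.
*Priya₁* c-commands the anaphor but is outside its binding domain → cannot satisfy Principle A.
*Zara₂* c-commands the anaphor but is outside its binding domain → cannot satisfy Principle A.
*Elena₃* c-commands the anaphor within its binding domain → licit binder.
*Maya₄* does not c-command the anaphor → cannot bind it.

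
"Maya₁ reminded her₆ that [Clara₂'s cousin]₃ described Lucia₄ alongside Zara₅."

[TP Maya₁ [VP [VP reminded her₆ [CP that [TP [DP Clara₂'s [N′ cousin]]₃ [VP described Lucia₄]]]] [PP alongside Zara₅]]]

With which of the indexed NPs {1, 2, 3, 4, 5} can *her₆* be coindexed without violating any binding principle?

*her* is a pronoun, so Principle B applies: it must be free in its binding domain.
Binding domain of *her₆*: the matrix TP, whose subject is Maya₁.
*Maya₁* c-commands the pronoun within its binding domain → coindexation would violate Principle B.
*Clara₂*: the pronoun c-commands this R-expression → coindexation would violate Principle C on *Clara₂*.
*[Clara₂'s cousin]₃*: the pronoun c-commands this R-expression → coindexation would violate Principle C on *[Clara₂'s cousin]₃*.
*Lucia₄*: the pronoun c-commands this R-expression → coindexation would violate Principle C on *Lucia₄*.
*Zara₅* and the pronoun do not c-command one another → neither Principle B nor Principle C is at stake; coindexation permitted.

{5}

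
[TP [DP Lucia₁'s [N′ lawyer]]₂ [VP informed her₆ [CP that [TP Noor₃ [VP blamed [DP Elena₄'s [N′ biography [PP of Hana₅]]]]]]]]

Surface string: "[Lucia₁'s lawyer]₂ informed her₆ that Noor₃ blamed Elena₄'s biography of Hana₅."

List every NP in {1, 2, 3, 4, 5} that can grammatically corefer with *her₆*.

*her* is a pronoun, so Principle B applies: it must be free in its binding domain.
Binding domain of *her₆*: the matrix TP, whose subject is [Lucia₁'s lawyer]₂.
*Lucia₁* and the pronoun do not c-command one another → neither Principle B nor Principle C is at stake; coindexation permitted.
*[Lucia₁'s lawyer]₂* c-commands the pronoun within its binding domain → coindexation would violate Principle B.
*Noor₃*: the pronoun c-commands this R-expression → coindexation would violate Principle C on *Noor₃*.
*Elena₄*: the pronoun c-commands this R-expression → coindexation would violate Principle C on *Elena₄*.
*Hana₅*: the pronoun c-commands this R-expression → coindexation would violate Principle C on *Hana₅*.

{1}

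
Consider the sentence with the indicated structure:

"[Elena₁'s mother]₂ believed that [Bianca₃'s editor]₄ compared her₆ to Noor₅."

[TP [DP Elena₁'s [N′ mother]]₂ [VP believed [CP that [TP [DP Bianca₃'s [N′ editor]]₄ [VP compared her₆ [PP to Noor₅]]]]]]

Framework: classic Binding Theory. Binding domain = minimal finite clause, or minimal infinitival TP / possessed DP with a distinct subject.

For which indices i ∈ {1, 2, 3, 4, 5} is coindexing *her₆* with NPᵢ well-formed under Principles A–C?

*her* is a pronoun, so Principle B applies: it must be free in its binding domain.
Binding domain of *her₆*: the embedded TP, whose subject is [Bianca₃'s editor]₄.
*Elena₁* and the pronoun do not c-command one another → neither Principle B nor Principle C is at stake; coindexation permitted.
*[Elena₁'s mother]₂* c-commands the pronoun but from outside its binding domain, and is not c-commanded by it → coindexation permitted.
*Bianca₃* and the pronoun do not c-command one another → neither Principle B nor Principle C is at stake; coindexation permitted.
*[Bianca₃'s editor]₄* c-commands the pronoun within its binding domain → coindexation would violate Principle B.
*Noor₅*: the pronoun c-commands this R-expression → coindexation would violate Principle C on *Noor₅*.

{1, 2, 3}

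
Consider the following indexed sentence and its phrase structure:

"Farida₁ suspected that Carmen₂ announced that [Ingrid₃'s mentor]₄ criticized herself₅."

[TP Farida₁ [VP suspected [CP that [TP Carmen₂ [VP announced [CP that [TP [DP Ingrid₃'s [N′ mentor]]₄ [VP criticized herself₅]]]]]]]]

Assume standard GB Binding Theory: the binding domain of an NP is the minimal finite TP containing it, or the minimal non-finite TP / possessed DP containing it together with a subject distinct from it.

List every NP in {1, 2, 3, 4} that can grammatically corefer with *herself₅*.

*herself* is an anaphor, so Principle A applies: it must be bound in its binding domain.
Binding domain of *herself₅*: the embedded TP, whose subject is [Ingrid₃'s mentor]₄.
*Farida₁* c-commands the anaphor but is outside its binding domain → cannot satisfy Principle A.
*Carmen₂* c-commands the anaphor but is outside its binding domain → cannot satisfy Principle A.
*Ingrid₃* does not c-command the anaphor → cannot bind it.
*[Ingrid₃'s mentor]₄* c-commands the anaphor within its binding domain → licit binder.

{4}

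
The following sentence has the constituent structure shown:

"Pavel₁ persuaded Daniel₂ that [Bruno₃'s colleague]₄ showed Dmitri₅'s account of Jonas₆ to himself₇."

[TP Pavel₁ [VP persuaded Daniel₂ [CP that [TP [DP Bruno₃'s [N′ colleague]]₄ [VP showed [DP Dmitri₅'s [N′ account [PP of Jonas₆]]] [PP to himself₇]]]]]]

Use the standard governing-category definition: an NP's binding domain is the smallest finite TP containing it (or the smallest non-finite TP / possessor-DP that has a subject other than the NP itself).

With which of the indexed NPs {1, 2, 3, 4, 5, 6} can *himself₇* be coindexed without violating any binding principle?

{4}

*himself* is an anaphor, so Principle A applies: it must be bound in its binding domain.
Binding domain of *himself₇*: the embedded TP, whose subject is [Bruno₃'s colleague]₄.
*Pavel₁* c-commands the anaphor but is outside its binding domain → cannot satisfy Principle A.
*Daniel₂* c-commands the anaphor but is outside its binding domain → cannot satisfy Principle A.
*Bruno₃* does not c-command the anaphor → cannot bind it.
*[Bruno₃'s colleague]₄* c-commands the anaphor within its binding domain → licit binder.
*Dmitri₅* does not c-command the anaphor → cannot bind it.
*Jonas₆* does not c-command the anaphor → cannot bind it.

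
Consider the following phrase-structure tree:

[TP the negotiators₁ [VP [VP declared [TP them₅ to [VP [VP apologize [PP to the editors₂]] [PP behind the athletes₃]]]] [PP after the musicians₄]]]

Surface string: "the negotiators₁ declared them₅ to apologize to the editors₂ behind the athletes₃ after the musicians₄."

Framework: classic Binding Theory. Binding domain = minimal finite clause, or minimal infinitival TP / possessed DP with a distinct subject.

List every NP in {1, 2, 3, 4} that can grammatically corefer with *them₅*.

*them* is a pronoun, so Principle B applies: it must be free in its binding domain.
Binding domain of *them₅*: the matrix TP, whose subject is the negotiators₁.
*the negotiators₁* c-commands the pronoun within its binding domain → coindexation would violate Principle B.
*the editors₂*: the pronoun c-commands this R-expression → coindexation would violate Principle C on *the editors₂*.
*the athletes₃*: the pronoun c-commands this R-expression → coindexation would violate Principle C on *the athletes₃*.
*the musicians₄* and the pronoun do not c-command one another → neither Principle B nor Principle C is at stake; coindexation permitted.

{4}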